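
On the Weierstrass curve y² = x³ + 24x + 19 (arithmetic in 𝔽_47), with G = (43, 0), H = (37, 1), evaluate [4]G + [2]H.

(38, 25)

First 4G:
Repeated addition: build up to 4G.
2G: (43, 0) + (43, 0): same x and y₁ ≡ -y₂, so the sum is ∞.
3G: ∞ + (43, 0) = (43, 0) (identity).
4G: (43, 0) + (43, 0): same x and y₁ ≡ -y₂, so the sum is ∞.
4G = ∞.
Next 2H:
Repeated addition: build up to 2H.
2H: tangent at (37, 1): λ = (3·37² + 24)/(2·1) ≡ 42/2. 2⁻¹ ≡ 24 (mod 47), so λ ≡ 42·24 ≡ 21.
  x = λ² - 37 - 37 = 441 - 74 ≡ 38; y = λ·(37 - 38) - 1 ≡ 25. → (38, 25)
2H = (38, 25).
Finally 4G + 2H:
∞ + (38, 25) = (38, 25) (identity).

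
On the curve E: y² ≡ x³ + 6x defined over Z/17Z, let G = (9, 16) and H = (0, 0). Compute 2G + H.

First 2G:
Repeated addition: build up to 2G.
2G: tangent at (9, 16): λ = (3·9² + 6)/(2·16) ≡ 11/15. 15⁻¹ ≡ 8 (mod 17) since 15·8 = 120 ≡ 1, so λ ≡ 11·8 ≡ 3.
  x = λ² - 9 - 9 = 9 - 18 ≡ 8; y = λ·(9 - 8) - 16 ≡ 4. → (8, 4)
2G = (8, 4).
Finally 2G + H:
(8, 4) + (0, 0). λ = (0 - 4)/(0 - 8) ≡ 13/9 mod 17. 9⁻¹ ≡ 2 (mod 17), so λ ≡ 9.
  x = λ² - 8 - 0 = 81 - 8 ≡ 5; y = λ·(8 - 5) - 4 ≡ 6. → (5, 6)

(5, 6)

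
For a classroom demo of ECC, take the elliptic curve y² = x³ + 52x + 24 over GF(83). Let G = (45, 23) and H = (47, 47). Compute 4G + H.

(1, 34)

First 4G:
Double-and-add on 4 = (100)₂. Start with G = (45, 23) for the leading 1-bit.
double: tangent at (45, 23): λ = (3·45² + 52)/(2·23) ≡ 68/46. 46⁻¹ ≡ 74 (mod 83) since 46·74 = 3404 ≡ 1, so λ ≡ 68·74 ≡ 52.
  x = λ² - 45 - 45 = 2704 - 90 ≡ 41; y = λ·(45 - 41) - 23 ≡ 19. → (41, 19)
double: tangent at (41, 19): λ = (3·41² + 52)/(2·19) ≡ 32/38. 38⁻¹ ≡ 59 (mod 83) since 38·59 = 2242 ≡ 1, so λ ≡ 32·59 ≡ 62.
  x = λ² - 41 - 41 = 3844 - 82 ≡ 27; y = λ·(41 - 27) - 19 ≡ 19. → (27, 19)
4G = (27, 19).
Finally 4G + H:
(27, 19) + (47, 47). λ = (47 - 19)/(47 - 27) ≡ 28/20 mod 83. 20⁻¹ ≡ 54 (mod 83) since 20·54 = 1080 ≡ 1, so λ ≡ 18.
  x = λ² - 27 - 47 = 324 - 74 ≡ 1; y = λ·(27 - 1) - 19 ≡ 34. → (1, 34)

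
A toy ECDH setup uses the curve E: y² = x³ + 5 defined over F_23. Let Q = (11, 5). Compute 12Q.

(4, 0)

Repeated addition: build up to 12Q.
2Q: tangent at (11, 5): λ = (3·11² + 0)/(2·5) ≡ 18/10. 10⁻¹ ≡ 7 (mod 23) since 10·7 = 70 ≡ 1, so λ ≡ 18·7 ≡ 11.
  x = λ² - 11 - 11 = 121 - 22 ≡ 7; y = λ·(11 - 7) - 5 ≡ 16. → (7, 16)
3Q: (7, 16) + (11, 5). λ = (5 - 16)/(11 - 7) ≡ 12/4 mod 23. 4⁻¹ ≡ 6 (mod 23) since 4·6 = 24 ≡ 1, so λ ≡ 3.
  x = λ² - 7 - 11 = 9 - 18 ≡ 14; y = λ·(7 - 14) - 16 ≡ 9. → (14, 9)
4Q: (14, 9) + (11, 5). λ = (5 - 9)/(11 - 14) ≡ 19/20 mod 23. 20⁻¹ ≡ 15 (mod 23), so λ ≡ 9.
  x = λ² - 14 - 11 = 81 - 25 ≡ 10; y = λ·(14 - 10) - 9 ≡ 4. → (10, 4)
5Q: (10, 4) + (11, 5). λ = (5 - 4)/(11 - 10) ≡ 1/1 mod 23. 1⁻¹ ≡ 1 (mod 23), so λ ≡ 1.
  x = λ² - 10 - 11 = 1 - 21 ≡ 3; y = λ·(10 - 3) - 4 ≡ 3. → (3, 3)
6Q: (3, 3) + (11, 5). λ = (5 - 3)/(11 - 3) ≡ 2/8 mod 23. 8⁻¹ ≡ 3 (mod 23), so λ ≡ 6.
  x = λ² - 3 - 11 = 36 - 14 ≡ 22; y = λ·(3 - 22) - 3 ≡ 21. → (22, 21)
7Q: (22, 21) + (11, 5). λ = (5 - 21)/(11 - 22) ≡ 7/12 mod 23. 12⁻¹ ≡ 2 (mod 23) since 12·2 = 24 ≡ 1, so λ ≡ 14.
  x = λ² - 22 - 11 = 196 - 33 ≡ 2; y = λ·(22 - 2) - 21 ≡ 6. → (2, 6)
8Q: (2, 6) + (11, 5). λ = (5 - 6)/(11 - 2) ≡ 22/9 mod 23. 9⁻¹ ≡ 18 (mod 23), so λ ≡ 5.
  x = λ² - 2 - 11 = 25 - 13 ≡ 12; y = λ·(2 - 12) - 6 ≡ 13. → (12, 13)
9Q: (12, 13) + (11, 5). λ = (5 - 13)/(11 - 12) ≡ 15/22 mod 23. 22⁻¹ ≡ 22 (mod 23) since 22·22 = 484 ≡ 1, so λ ≡ 8.
  x = λ² - 12 - 11 = 64 - 23 ≡ 18; y = λ·(12 - 18) - 13 ≡ 8. → (18, 8)
10Q: (18, 8) + (11, 5). λ = (5 - 8)/(11 - 18) ≡ 20/16 mod 23. 16⁻¹ ≡ 13 (mod 23) since 16·13 = 208 ≡ 1, so λ ≡ 7.
  x = λ² - 18 - 11 = 49 - 29 ≡ 20; y = λ·(18 - 20) - 8 ≡ 1. → (20, 1)
11Q: (20, 1) + (11, 5). λ = (5 - 1)/(11 - 20) ≡ 4/14 mod 23. 14⁻¹ ≡ 5 (mod 23), so λ ≡ 20.
  x = λ² - 20 - 11 = 400 - 31 ≡ 1; y = λ·(20 - 1) - 1 ≡ 11. → (1, 11)
12Q: (1, 11) + (11, 5). λ = (5 - 11)/(11 - 1) ≡ 17/10 mod 23. 10⁻¹ ≡ 7 (mod 23), so λ ≡ 4.
  x = λ² - 1 - 11 = 16 - 12 ≡ 4; y = λ·(1 - 4) - 11 ≡ 0. → (4, 0)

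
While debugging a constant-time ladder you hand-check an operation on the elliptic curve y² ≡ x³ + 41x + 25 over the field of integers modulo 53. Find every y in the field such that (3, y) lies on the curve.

4, 49

x³ + 41x + 25 = 175 ≡ 16 (mod 53).
Square roots of 16 mod 53: 4 and 49 (since 4² = 16 ≡ 16).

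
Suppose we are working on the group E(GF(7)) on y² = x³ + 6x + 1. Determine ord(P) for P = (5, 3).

2P: tangent at (5, 3): λ = (3·5² + 6)/(2·3) ≡ 4/6. 6⁻¹ ≡ 6 (mod 7), so λ ≡ 4·6 ≡ 3.
  x = λ² - 5 - 5 = 9 - 10 ≡ 6; y = λ·(5 - 6) - 3 ≡ 1. → (6, 1)
3P: (6, 1) + (5, 3). λ = (3 - 1)/(5 - 6) ≡ 2/6 mod 7. 6⁻¹ ≡ 6 (mod 7) since 6·6 = 36 ≡ 1, so λ ≡ 5.
  x = λ² - 6 - 5 = 25 - 11 ≡ 0; y = λ·(6 - 0) - 1 ≡ 1. → (0, 1)
4P: (0, 1) + (5, 3). λ = (3 - 1)/(5 - 0) ≡ 2/5 mod 7. 5⁻¹ ≡ 3 (mod 7) since 5·3 = 15 ≡ 1, so λ ≡ 6.
  x = λ² - 0 - 5 = 36 - 5 ≡ 3; y = λ·(0 - 3) - 1 ≡ 2. → (3, 2)
5P: (3, 2) + (5, 3). λ = (3 - 2)/(5 - 3) ≡ 1/2 mod 7. 2⁻¹ ≡ 4 (mod 7) since 2·4 = 8 ≡ 1, so λ ≡ 4.
  x = λ² - 3 - 5 = 16 - 8 ≡ 1; y = λ·(3 - 1) - 2 ≡ 6. → (1, 6)
6P: (1, 6) + (5, 3). λ = (3 - 6)/(5 - 1) ≡ 4/4 mod 7. 4⁻¹ ≡ 2 (mod 7) since 4·2 = 8 ≡ 1, so λ ≡ 1.
  x = λ² - 1 - 5 = 1 - 6 ≡ 2; y = λ·(1 - 2) - 6 ≡ 0. → (2, 0)
7P: (2, 0) + (5, 3). λ = (3 - 0)/(5 - 2) ≡ 3/3 mod 7. 3⁻¹ ≡ 5 (mod 7) since 3·5 = 15 ≡ 1, so λ ≡ 1.
  x = λ² - 2 - 5 = 1 - 7 ≡ 1; y = λ·(2 - 1) - 0 ≡ 1. → (1, 1)
8P: (1, 1) + (5, 3). λ = (3 - 1)/(5 - 1) ≡ 2/4 mod 7. 4⁻¹ ≡ 2 (mod 7), so λ ≡ 4.
  x = λ² - 1 - 5 = 16 - 6 ≡ 3; y = λ·(1 - 3) - 1 ≡ 5. → (3, 5)
9P: (3, 5) + (5, 3). λ = (3 - 5)/(5 - 3) ≡ 5/2 mod 7. 2⁻¹ ≡ 4 (mod 7), so λ ≡ 6.
  x = λ² - 3 - 5 = 36 - 8 ≡ 0; y = λ·(3 - 0) - 5 ≡ 6. → (0, 6)
10P: (0, 6) + (5, 3). λ = (3 - 6)/(5 - 0) ≡ 4/5 mod 7. 5⁻¹ ≡ 3 (mod 7), so λ ≡ 5.
  x = λ² - 0 - 5 = 25 - 5 ≡ 6; y = λ·(0 - 6) - 6 ≡ 6. → (6, 6)
11P: (6, 6) + (5, 3). λ = (3 - 6)/(5 - 6) ≡ 4/6 mod 7. 6⁻¹ ≡ 6 (mod 7), so λ ≡ 3.
  x = λ² - 6 - 5 = 9 - 11 ≡ 5; y = λ·(6 - 5) - 6 ≡ 4. → (5, 4)
12P: (5, 4) + (5, 3): same x and y₁ ≡ -y₂, so the sum is the point at infinity.
12P = the point at infinity, so the order is 12.

12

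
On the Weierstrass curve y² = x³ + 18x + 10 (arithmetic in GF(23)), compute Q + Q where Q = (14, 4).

tangent at (14, 4): λ = (3·14² + 18)/(2·4) ≡ 8/8. 8⁻¹ ≡ 3 (mod 23) since 8·3 = 24 ≡ 1, so λ ≡ 8·3 ≡ 1.
  x = λ² - 14 - 14 = 1 - 28 ≡ 19; y = λ·(14 - 19) - 4 ≡ 14. → (19, 14)

(19, 14)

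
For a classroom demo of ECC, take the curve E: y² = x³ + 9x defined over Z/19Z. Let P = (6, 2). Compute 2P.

tangent at (6, 2): λ = (3·6² + 9)/(2·2) ≡ 3/4. 4⁻¹ ≡ 5 (mod 19) since 4·5 = 20 ≡ 1, so λ ≡ 3·5 ≡ 15.
  x = λ² - 6 - 6 = 225 - 12 ≡ 4; y = λ·(6 - 4) - 2 ≡ 9. → (4, 9)

(4, 9)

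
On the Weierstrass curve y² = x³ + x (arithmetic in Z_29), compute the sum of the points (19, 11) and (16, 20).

(3, 28)

(19, 11) + (16, 20). λ = (20 - 11)/(16 - 19) ≡ 9/26 mod 29. 26⁻¹ ≡ 19 (mod 29), so λ ≡ 26.
  x = λ² - 19 - 16 = 676 - 35 ≡ 3; y = λ·(19 - 3) - 11 ≡ 28. → (3, 28)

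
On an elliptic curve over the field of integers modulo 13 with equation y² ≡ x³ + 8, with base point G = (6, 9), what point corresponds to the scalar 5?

(6, 9)

Repeated addition: build up to 5G.
2G: tangent at (6, 9): λ = (3·6² + 0)/(2·9) ≡ 4/5. 5⁻¹ ≡ 8 (mod 13) since 5·8 = 40 ≡ 1, so λ ≡ 4·8 ≡ 6.
  x = λ² - 6 - 6 = 36 - 12 ≡ 11; y = λ·(6 - 11) - 9 ≡ 0. → (11, 0)
3G: (11, 0) + (6, 9). λ = (9 - 0)/(6 - 11) ≡ 9/8 mod 13. 8⁻¹ ≡ 5 (mod 13) since 8·5 = 40 ≡ 1, so λ ≡ 6.
  x = λ² - 11 - 6 = 36 - 17 ≡ 6; y = λ·(11 - 6) - 0 ≡ 4. → (6, 4)
4G: (6, 4) + (6, 9): same x and y₁ ≡ -y₂, so the sum is the point at infinity.
5G: the point at infinity + (6, 9) = (6, 9) (identity).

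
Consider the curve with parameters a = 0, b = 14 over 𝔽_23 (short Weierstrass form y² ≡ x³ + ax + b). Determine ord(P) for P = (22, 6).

12

2P: tangent at (22, 6): λ = (3·22² + 0)/(2·6) ≡ 3/12. 12⁻¹ ≡ 2 (mod 23) since 12·2 = 24 ≡ 1, so λ ≡ 3·2 ≡ 6.
  x = λ² - 22 - 22 = 36 - 44 ≡ 15; y = λ·(22 - 15) - 6 ≡ 13. → (15, 13)
3P: (15, 13) + (22, 6). λ = (6 - 13)/(22 - 15) ≡ 16/7 mod 23. 7⁻¹ ≡ 10 (mod 23) since 7·10 = 70 ≡ 1, so λ ≡ 22.
  x = λ² - 15 - 22 = 484 - 37 ≡ 10; y = λ·(15 - 10) - 13 ≡ 5. → (10, 5)
4P: (10, 5) + (22, 6). λ = (6 - 5)/(22 - 10) ≡ 1/12 mod 23. 12⁻¹ ≡ 2 (mod 23), so λ ≡ 2.
  x = λ² - 10 - 22 = 4 - 32 ≡ 18; y = λ·(10 - 18) - 5 ≡ 2. → (18, 2)
5P: (18, 2) + (22, 6). λ = (6 - 2)/(22 - 18) ≡ 4/4 mod 23. 4⁻¹ ≡ 6 (mod 23), so λ ≡ 1.
  x = λ² - 18 - 22 = 1 - 40 ≡ 7; y = λ·(18 - 7) - 2 ≡ 9. → (7, 9)
6P: (7, 9) + (22, 6). λ = (6 - 9)/(22 - 7) ≡ 20/15 mod 23. 15⁻¹ ≡ 20 (mod 23), so λ ≡ 9.
  x = λ² - 7 - 22 = 81 - 29 ≡ 6; y = λ·(7 - 6) - 9 ≡ 0. → (6, 0)
7P: (6, 0) + (22, 6). λ = (6 - 0)/(22 - 6) ≡ 6/16 mod 23. 16⁻¹ ≡ 13 (mod 23), so λ ≡ 9.
  x = λ² - 6 - 22 = 81 - 28 ≡ 7; y = λ·(6 - 7) - 0 ≡ 14. → (7, 14)
8P: (7, 14) + (22, 6). λ = (6 - 14)/(22 - 7) ≡ 15/15 mod 23. 15⁻¹ ≡ 20 (mod 23) since 15·20 = 300 ≡ 1, so λ ≡ 1.
  x = λ² - 7 - 22 = 1 - 29 ≡ 18; y = λ·(7 - 18) - 14 ≡ 21. → (18, 21)
9P: (18, 21) + (22, 6). λ = (6 - 21)/(22 - 18) ≡ 8/4 mod 23. 4⁻¹ ≡ 6 (mod 23), so λ ≡ 2.
  x = λ² - 18 - 22 = 4 - 40 ≡ 10; y = λ·(18 - 10) - 21 ≡ 18. → (10, 18)
10P: (10, 18) + (22, 6). λ = (6 - 18)/(22 - 10) ≡ 11/12 mod 23. 12⁻¹ ≡ 2 (mod 23) since 12·2 = 24 ≡ 1, so λ ≡ 22.
  x = λ² - 10 - 22 = 484 - 32 ≡ 15; y = λ·(10 - 15) - 18 ≡ 10. → (15, 10)
11P: (15, 10) + (22, 6). λ = (6 - 10)/(22 - 15) ≡ 19/7 mod 23. 7⁻¹ ≡ 10 (mod 23), so λ ≡ 6.
  x = λ² - 15 - 22 = 36 - 37 ≡ 22; y = λ·(15 - 22) - 10 ≡ 17. → (22, 17)
12P: (22, 17) + (22, 6): same x and y₁ ≡ -y₂, so the sum is the point at infinity.
12P = the point at infinity, so the order is 12.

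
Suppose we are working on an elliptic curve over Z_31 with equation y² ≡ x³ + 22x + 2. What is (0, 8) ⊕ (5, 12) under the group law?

(0, 8) + (5, 12). λ = (12 - 8)/(5 - 0) ≡ 4/5 mod 31. 5⁻¹ ≡ 25 (mod 31), so λ ≡ 7.
  x = λ² - 0 - 5 = 49 - 5 ≡ 13; y = λ·(0 - 13) - 8 ≡ 25. → (13, 25)

(13, 25)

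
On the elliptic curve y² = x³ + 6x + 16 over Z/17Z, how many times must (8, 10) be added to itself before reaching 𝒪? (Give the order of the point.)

2P: tangent at (8, 10): λ = (3·8² + 6)/(2·10) ≡ 11/3. 3⁻¹ ≡ 6 (mod 17), so λ ≡ 11·6 ≡ 15.
  x = λ² - 8 - 8 = 225 - 16 ≡ 5; y = λ·(8 - 5) - 10 ≡ 1. → (5, 1)
3P: (5, 1) + (8, 10). λ = (10 - 1)/(8 - 5) ≡ 9/3 mod 17. 3⁻¹ ≡ 6 (mod 17), so λ ≡ 3.
  x = λ² - 5 - 8 = 9 - 13 ≡ 13; y = λ·(5 - 13) - 1 ≡ 9. → (13, 9)
4P: (13, 9) + (8, 10). λ = (10 - 9)/(8 - 13) ≡ 1/12 mod 17. 12⁻¹ ≡ 10 (mod 17) since 12·10 = 120 ≡ 1, so λ ≡ 10.
  x = λ² - 13 - 8 = 100 - 21 ≡ 11; y = λ·(13 - 11) - 9 ≡ 11. → (11, 11)
5P: (11, 11) + (8, 10). λ = (10 - 11)/(8 - 11) ≡ 16/14 mod 17. 14⁻¹ ≡ 11 (mod 17) since 14·11 = 154 ≡ 1, so λ ≡ 6.
  x = λ² - 11 - 8 = 36 - 19 ≡ 0; y = λ·(11 - 0) - 11 ≡ 4. → (0, 4)
6P: (0, 4) + (8, 10). λ = (10 - 4)/(8 - 0) ≡ 6/8 mod 17. 8⁻¹ ≡ 15 (mod 17), so λ ≡ 5.
  x = λ² - 0 - 8 = 25 - 8 ≡ 0; y = λ·(0 - 0) - 4 ≡ 13. → (0, 13)
7P: (0, 13) + (8, 10). λ = (10 - 13)/(8 - 0) ≡ 14/8 mod 17. 8⁻¹ ≡ 15 (mod 17) since 8·15 = 120 ≡ 1, so λ ≡ 6.
  x = λ² - 0 - 8 = 36 - 8 ≡ 11; y = λ·(0 - 11) - 13 ≡ 6. → (11, 6)
8P: (11, 6) + (8, 10). λ = (10 - 6)/(8 - 11) ≡ 4/14 mod 17. 14⁻¹ ≡ 11 (mod 17), so λ ≡ 10.
  x = λ² - 11 - 8 = 100 - 19 ≡ 13; y = λ·(11 - 13) - 6 ≡ 8. → (13, 8)
9P: (13, 8) + (8, 10). λ = (10 - 8)/(8 - 13) ≡ 2/12 mod 17. 12⁻¹ ≡ 10 (mod 17), so λ ≡ 3.
  x = λ² - 13 - 8 = 9 - 21 ≡ 5; y = λ·(13 - 5) - 8 ≡ 16. → (5, 16)
10P: (5, 16) + (8, 10). λ = (10 - 16)/(8 - 5) ≡ 11/3 mod 17. 3⁻¹ ≡ 6 (mod 17), so λ ≡ 15.
  x = λ² - 5 - 8 = 225 - 13 ≡ 8; y = λ·(5 - 8) - 16 ≡ 7. → (8, 7)
11P: (8, 7) + (8, 10): same x and y₁ ≡ -y₂, so the sum is 𝒪.
11P = 𝒪, so the order is 11.

11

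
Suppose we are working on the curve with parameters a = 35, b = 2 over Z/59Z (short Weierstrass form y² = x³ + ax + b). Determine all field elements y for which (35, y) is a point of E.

x³ + 35x + 2 = 44102 ≡ 29 (mod 59).
Square roots of 29 mod 59: 18 and 41 (since 18² = 324 ≡ 29).

18, 41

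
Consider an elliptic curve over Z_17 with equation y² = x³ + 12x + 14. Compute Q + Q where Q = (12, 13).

tangent at (12, 13): λ = (3·12² + 12)/(2·13) ≡ 2/9. 9⁻¹ ≡ 2 (mod 17), so λ ≡ 2·2 ≡ 4.
  x = λ² - 12 - 12 = 16 - 24 ≡ 9; y = λ·(12 - 9) - 13 ≡ 16. → (9, 16)

(9, 16)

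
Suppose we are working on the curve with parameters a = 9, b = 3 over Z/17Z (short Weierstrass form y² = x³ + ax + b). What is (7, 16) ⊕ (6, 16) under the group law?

(7, 16) + (6, 16). λ = (16 - 16)/(6 - 7) ≡ 0/16 mod 17. 16⁻¹ ≡ 16 (mod 17) since 16·16 = 256 ≡ 1, so λ ≡ 0.
  x = λ² - 7 - 6 = 0 - 13 ≡ 4; y = λ·(7 - 4) - 16 ≡ 1. → (4, 1)

(4, 1)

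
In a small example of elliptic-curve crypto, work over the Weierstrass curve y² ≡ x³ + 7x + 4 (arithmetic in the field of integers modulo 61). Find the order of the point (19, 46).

2P: tangent at (19, 46): λ = (3·19² + 7)/(2·46) ≡ 53/31. 31⁻¹ ≡ 2 (mod 61) since 31·2 = 62 ≡ 1, so λ ≡ 53·2 ≡ 45.
  x = λ² - 19 - 19 = 2025 - 38 ≡ 35; y = λ·(19 - 35) - 46 ≡ 27. → (35, 27)
3P: (35, 27) + (19, 46). λ = (46 - 27)/(19 - 35) ≡ 19/45 mod 61. 45⁻¹ ≡ 19 (mod 61), so λ ≡ 56.
  x = λ² - 35 - 19 = 3136 - 54 ≡ 32; y = λ·(35 - 32) - 27 ≡ 19. → (32, 19)
4P: (32, 19) + (19, 46). λ = (46 - 19)/(19 - 32) ≡ 27/48 mod 61. 48⁻¹ ≡ 14 (mod 61) since 48·14 = 672 ≡ 1, so λ ≡ 12.
  x = λ² - 32 - 19 = 144 - 51 ≡ 32; y = λ·(32 - 32) - 19 ≡ 42. → (32, 42)
5P: (32, 42) + (19, 46). λ = (46 - 42)/(19 - 32) ≡ 4/48 mod 61. 48⁻¹ ≡ 14 (mod 61) since 48·14 = 672 ≡ 1, so λ ≡ 56.
  x = λ² - 32 - 19 = 3136 - 51 ≡ 35; y = λ·(32 - 35) - 42 ≡ 34. → (35, 34)
6P: (35, 34) + (19, 46). λ = (46 - 34)/(19 - 35) ≡ 12/45 mod 61. 45⁻¹ ≡ 19 (mod 61), so λ ≡ 45.
  x = λ² - 35 - 19 = 2025 - 54 ≡ 19; y = λ·(35 - 19) - 34 ≡ 15. → (19, 15)
7P: (19, 15) + (19, 46): same x and y₁ ≡ -y₂, so the sum is the point at infinity.
7P = the point at infinity, so the order is 7.

7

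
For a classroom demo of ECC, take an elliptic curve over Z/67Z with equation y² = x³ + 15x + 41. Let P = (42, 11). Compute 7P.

(56, 32)

Double-and-add on 7 = (111)₂. Start with P = (42, 11) for the leading 1-bit.
double: tangent at (42, 11): λ = (3·42² + 15)/(2·11) ≡ 14/22. 22⁻¹ ≡ 64 (mod 67) since 22·64 = 1408 ≡ 1, so λ ≡ 14·64 ≡ 25.
  x = λ² - 42 - 42 = 625 - 84 ≡ 5; y = λ·(42 - 5) - 11 ≡ 43. → (5, 43)
add P: (5, 43) + (42, 11). λ = (11 - 43)/(42 - 5) ≡ 35/37 mod 67. 37⁻¹ ≡ 29 (mod 67) since 37·29 = 1073 ≡ 1, so λ ≡ 10.
  x = λ² - 5 - 42 = 100 - 47 ≡ 53; y = λ·(5 - 53) - 43 ≡ 13. → (53, 13)
double: tangent at (53, 13): λ = (3·53² + 15)/(2·13) ≡ 0/26. 26⁻¹ ≡ 49 (mod 67), so λ ≡ 0·49 ≡ 0.
  x = λ² - 53 - 53 = 0 - 106 ≡ 28; y = λ·(53 - 28) - 13 ≡ 54. → (28, 54)
add P: (28, 54) + (42, 11). λ = (11 - 54)/(42 - 28) ≡ 24/14 mod 67. 14⁻¹ ≡ 24 (mod 67), so λ ≡ 40.
  x = λ² - 28 - 42 = 1600 - 70 ≡ 56; y = λ·(28 - 56) - 54 ≡ 32. → (56, 32)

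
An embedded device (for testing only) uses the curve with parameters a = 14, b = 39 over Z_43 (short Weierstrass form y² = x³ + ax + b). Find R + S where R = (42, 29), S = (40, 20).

(35, 24)

(42, 29) + (40, 20). λ = (20 - 29)/(40 - 42) ≡ 34/41 mod 43. 41⁻¹ ≡ 21 (mod 43) since 41·21 = 861 ≡ 1, so λ ≡ 26.
  x = λ² - 42 - 40 = 676 - 82 ≡ 35; y = λ·(42 - 35) - 29 ≡ 24. → (35, 24)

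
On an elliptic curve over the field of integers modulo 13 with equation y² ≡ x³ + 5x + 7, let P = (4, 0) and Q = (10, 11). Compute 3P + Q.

(2, 8)

First 3P:
Repeated addition: build up to 3P.
2P: (4, 0) + (4, 0): same x and y₁ ≡ -y₂, so the sum is the point at infinity.
3P: the point at infinity + (4, 0) = (4, 0) (identity).
3P = (4, 0).
Finally 3P + Q:
(4, 0) + (10, 11). λ = (11 - 0)/(10 - 4) ≡ 11/6 mod 13. 6⁻¹ ≡ 11 (mod 13), so λ ≡ 4.
  x = λ² - 4 - 10 = 16 - 14 ≡ 2; y = λ·(4 - 2) - 0 ≡ 8. → (2, 8)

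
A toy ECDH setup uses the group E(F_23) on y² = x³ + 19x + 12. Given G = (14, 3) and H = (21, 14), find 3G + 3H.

First 3G:
Repeated addition: build up to 3G.
2G: tangent at (14, 3): λ = (3·14² + 19)/(2·3) ≡ 9/6. 6⁻¹ ≡ 4 (mod 23), so λ ≡ 9·4 ≡ 13.
  x = λ² - 14 - 14 = 169 - 28 ≡ 3; y = λ·(14 - 3) - 3 ≡ 2. → (3, 2)
3G: (3, 2) + (14, 3). λ = (3 - 2)/(14 - 3) ≡ 1/11 mod 23. 11⁻¹ ≡ 21 (mod 23), so λ ≡ 21.
  x = λ² - 3 - 14 = 441 - 17 ≡ 10; y = λ·(3 - 10) - 2 ≡ 12. → (10, 12)
3G = (10, 12).
Next 3H:
Repeated addition: build up to 3H.
2H: tangent at (21, 14): λ = (3·21² + 19)/(2·14) ≡ 8/5. 5⁻¹ ≡ 14 (mod 23), so λ ≡ 8·14 ≡ 20.
  x = λ² - 21 - 21 = 400 - 42 ≡ 13; y = λ·(21 - 13) - 14 ≡ 8. → (13, 8)
3H: (13, 8) + (21, 14). λ = (14 - 8)/(21 - 13) ≡ 6/8 mod 23. 8⁻¹ ≡ 3 (mod 23) since 8·3 = 24 ≡ 1, so λ ≡ 18.
  x = λ² - 13 - 21 = 324 - 34 ≡ 14; y = λ·(13 - 14) - 8 ≡ 20. → (14, 20)
3H = (14, 20).
Finally 3G + 3H:
(10, 12) + (14, 20). λ = (20 - 12)/(14 - 10) ≡ 8/4 mod 23. 4⁻¹ ≡ 6 (mod 23) since 4·6 = 24 ≡ 1, so λ ≡ 2.
  x = λ² - 10 - 14 = 4 - 24 ≡ 3; y = λ·(10 - 3) - 12 ≡ 2. → (3, 2)

(3, 2)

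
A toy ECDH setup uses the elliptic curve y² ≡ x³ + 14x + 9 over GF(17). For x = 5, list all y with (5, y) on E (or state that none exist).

0

x³ + 14x + 9 = 204 ≡ 0 (mod 17).
Only y = 0 satisfies y² ≡ 0.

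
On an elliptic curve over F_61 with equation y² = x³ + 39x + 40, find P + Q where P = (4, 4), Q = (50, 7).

(4, 4) + (50, 7). λ = (7 - 4)/(50 - 4) ≡ 3/46 mod 61. 46⁻¹ ≡ 4 (mod 61), so λ ≡ 12.
  x = λ² - 4 - 50 = 144 - 54 ≡ 29; y = λ·(4 - 29) - 4 ≡ 1. → (29, 1)

(29, 1)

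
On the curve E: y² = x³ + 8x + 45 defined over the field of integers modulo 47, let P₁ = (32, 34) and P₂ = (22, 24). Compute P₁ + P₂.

(41, 4)

(32, 34) + (22, 24). λ = (24 - 34)/(22 - 32) ≡ 37/37 mod 47. 37⁻¹ ≡ 14 (mod 47) since 37·14 = 518 ≡ 1, so λ ≡ 1.
  x = λ² - 32 - 22 = 1 - 54 ≡ 41; y = λ·(32 - 41) - 34 ≡ 4. → (41, 4)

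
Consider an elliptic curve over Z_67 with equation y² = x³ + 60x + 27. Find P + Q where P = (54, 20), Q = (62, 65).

(13, 18)

(54, 20) + (62, 65). λ = (65 - 20)/(62 - 54) ≡ 45/8 mod 67. 8⁻¹ ≡ 42 (mod 67) since 8·42 = 336 ≡ 1, so λ ≡ 14.
  x = λ² - 54 - 62 = 196 - 116 ≡ 13; y = λ·(54 - 13) - 20 ≡ 18. → (13, 18)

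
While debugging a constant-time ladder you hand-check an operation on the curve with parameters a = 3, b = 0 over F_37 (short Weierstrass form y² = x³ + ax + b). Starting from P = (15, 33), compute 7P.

Double-and-add on 7 = (111)₂. Start with P = (15, 33) for the leading 1-bit.
double: tangent at (15, 33): λ = (3·15² + 3)/(2·33) ≡ 12/29. 29⁻¹ ≡ 23 (mod 37) since 29·23 = 667 ≡ 1, so λ ≡ 12·23 ≡ 17.
  x = λ² - 15 - 15 = 289 - 30 ≡ 0; y = λ·(15 - 0) - 33 ≡ 0. → (0, 0)
add P: (0, 0) + (15, 33). λ = (33 - 0)/(15 - 0) ≡ 33/15 mod 37. 15⁻¹ ≡ 5 (mod 37), so λ ≡ 17.
  x = λ² - 0 - 15 = 289 - 15 ≡ 15; y = λ·(0 - 15) - 0 ≡ 4. → (15, 4)
double: tangent at (15, 4): λ = (3·15² + 3)/(2·4) ≡ 12/8. 8⁻¹ ≡ 14 (mod 37), so λ ≡ 12·14 ≡ 20.
  x = λ² - 15 - 15 = 400 - 30 ≡ 0; y = λ·(15 - 0) - 4 ≡ 0. → (0, 0)
add P: (0, 0) + (15, 33). λ = (33 - 0)/(15 - 0) ≡ 33/15 mod 37. 15⁻¹ ≡ 5 (mod 37) since 15·5 = 75 ≡ 1, so λ ≡ 17.
  x = λ² - 0 - 15 = 289 - 15 ≡ 15; y = λ·(0 - 15) - 0 ≡ 4. → (15, 4)

(15, 4)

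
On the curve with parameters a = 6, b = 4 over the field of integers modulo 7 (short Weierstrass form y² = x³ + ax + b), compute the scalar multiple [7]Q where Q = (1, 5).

(6, 5)

Repeated addition: build up to 7Q.
2Q: tangent at (1, 5): λ = (3·1² + 6)/(2·5) ≡ 2/3. 3⁻¹ ≡ 5 (mod 7), so λ ≡ 2·5 ≡ 3.
  x = λ² - 1 - 1 = 9 - 2 ≡ 0; y = λ·(1 - 0) - 5 ≡ 5. → (0, 5)
3Q: (0, 5) + (1, 5). λ = (5 - 5)/(1 - 0) ≡ 0/1 mod 7. 1⁻¹ ≡ 1 (mod 7), so λ ≡ 0.
  x = λ² - 0 - 1 = 0 - 1 ≡ 6; y = λ·(0 - 6) - 5 ≡ 2. → (6, 2)
4Q: (6, 2) + (1, 5). λ = (5 - 2)/(1 - 6) ≡ 3/2 mod 7. 2⁻¹ ≡ 4 (mod 7) since 2·4 = 8 ≡ 1, so λ ≡ 5.
  x = λ² - 6 - 1 = 25 - 7 ≡ 4; y = λ·(6 - 4) - 2 ≡ 1. → (4, 1)
5Q: (4, 1) + (1, 5). λ = (5 - 1)/(1 - 4) ≡ 4/4 mod 7. 4⁻¹ ≡ 2 (mod 7), so λ ≡ 1.
  x = λ² - 4 - 1 = 1 - 5 ≡ 3; y = λ·(4 - 3) - 1 ≡ 0. → (3, 0)
6Q: (3, 0) + (1, 5). λ = (5 - 0)/(1 - 3) ≡ 5/5 mod 7. 5⁻¹ ≡ 3 (mod 7), so λ ≡ 1.
  x = λ² - 3 - 1 = 1 - 4 ≡ 4; y = λ·(3 - 4) - 0 ≡ 6. → (4, 6)
7Q: (4, 6) + (1, 5). λ = (5 - 6)/(1 - 4) ≡ 6/4 mod 7. 4⁻¹ ≡ 2 (mod 7) since 4·2 = 8 ≡ 1, so λ ≡ 5.
  x = λ² - 4 - 1 = 25 - 5 ≡ 6; y = λ·(4 - 6) - 6 ≡ 5. → (6, 5)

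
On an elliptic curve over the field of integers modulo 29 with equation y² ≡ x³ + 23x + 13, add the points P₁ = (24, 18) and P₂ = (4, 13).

(24, 18) + (4, 13). λ = (13 - 18)/(4 - 24) ≡ 24/9 mod 29. 9⁻¹ ≡ 13 (mod 29), so λ ≡ 22.
  x = λ² - 24 - 4 = 484 - 28 ≡ 21; y = λ·(24 - 21) - 18 ≡ 19. → (21, 19)

(21, 19)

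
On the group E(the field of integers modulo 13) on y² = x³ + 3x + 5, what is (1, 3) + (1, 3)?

(12, 12)

tangent at (1, 3): λ = (3·1² + 3)/(2·3) ≡ 6/6. 6⁻¹ ≡ 11 (mod 13), so λ ≡ 6·11 ≡ 1.
  x = λ² - 1 - 1 = 1 - 2 ≡ 12; y = λ·(1 - 12) - 3 ≡ 12. → (12, 12)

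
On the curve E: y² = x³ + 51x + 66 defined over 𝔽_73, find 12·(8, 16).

(43, 15)

Write P = (8, 16).
Repeated addition: build up to 12P.
2P: tangent at (8, 16): λ = (3·8² + 51)/(2·16) ≡ 24/32. 32⁻¹ ≡ 16 (mod 73), so λ ≡ 24·16 ≡ 19.
  x = λ² - 8 - 8 = 361 - 16 ≡ 53; y = λ·(8 - 53) - 16 ≡ 5. → (53, 5)
3P: (53, 5) + (8, 16). λ = (16 - 5)/(8 - 53) ≡ 11/28 mod 73. 28⁻¹ ≡ 60 (mod 73), so λ ≡ 3.
  x = λ² - 53 - 8 = 9 - 61 ≡ 21; y = λ·(53 - 21) - 5 ≡ 18. → (21, 18)
4P: (21, 18) + (8, 16). λ = (16 - 18)/(8 - 21) ≡ 71/60 mod 73. 60⁻¹ ≡ 28 (mod 73), so λ ≡ 17.
  x = λ² - 21 - 8 = 289 - 29 ≡ 41; y = λ·(21 - 41) - 18 ≡ 7. → (41, 7)
5P: (41, 7) + (8, 16). λ = (16 - 7)/(8 - 41) ≡ 9/40 mod 73. 40⁻¹ ≡ 42 (mod 73), so λ ≡ 13.
  x = λ² - 41 - 8 = 169 - 49 ≡ 47; y = λ·(41 - 47) - 7 ≡ 61. → (47, 61)
6P: (47, 61) + (8, 16). λ = (16 - 61)/(8 - 47) ≡ 28/34 mod 73. 34⁻¹ ≡ 58 (mod 73), so λ ≡ 18.
  x = λ² - 47 - 8 = 324 - 55 ≡ 50; y = λ·(47 - 50) - 61 ≡ 31. → (50, 31)
7P: (50, 31) + (8, 16). λ = (16 - 31)/(8 - 50) ≡ 58/31 mod 73. 31⁻¹ ≡ 33 (mod 73), so λ ≡ 16.
  x = λ² - 50 - 8 = 256 - 58 ≡ 52; y = λ·(50 - 52) - 31 ≡ 10. → (52, 10)
8P: (52, 10) + (8, 16). λ = (16 - 10)/(8 - 52) ≡ 6/29 mod 73. 29⁻¹ ≡ 68 (mod 73) since 29·68 = 1972 ≡ 1, so λ ≡ 43.
  x = λ² - 52 - 8 = 1849 - 60 ≡ 37; y = λ·(52 - 37) - 10 ≡ 51. → (37, 51)
9P: (37, 51) + (8, 16). λ = (16 - 51)/(8 - 37) ≡ 38/44 mod 73. 44⁻¹ ≡ 5 (mod 73) since 44·5 = 220 ≡ 1, so λ ≡ 44.
  x = λ² - 37 - 8 = 1936 - 45 ≡ 66; y = λ·(37 - 66) - 51 ≡ 60. → (66, 60)
10P: (66, 60) + (8, 16). λ = (16 - 60)/(8 - 66) ≡ 29/15 mod 73. 15⁻¹ ≡ 39 (mod 73), so λ ≡ 36.
  x = λ² - 66 - 8 = 1296 - 74 ≡ 54; y = λ·(66 - 54) - 60 ≡ 7. → (54, 7)
11P: (54, 7) + (8, 16). λ = (16 - 7)/(8 - 54) ≡ 9/27 mod 73. 27⁻¹ ≡ 46 (mod 73) since 27·46 = 1242 ≡ 1, so λ ≡ 49.
  x = λ² - 54 - 8 = 2401 - 62 ≡ 3; y = λ·(54 - 3) - 7 ≡ 10. → (3, 10)
12P: (3, 10) + (8, 16). λ = (16 - 10)/(8 - 3) ≡ 6/5 mod 73. 5⁻¹ ≡ 44 (mod 73) since 5·44 = 220 ≡ 1, so λ ≡ 45.
  x = λ² - 3 - 8 = 2025 - 11 ≡ 43; y = λ·(3 - 43) - 10 ≡ 15. → (43, 15)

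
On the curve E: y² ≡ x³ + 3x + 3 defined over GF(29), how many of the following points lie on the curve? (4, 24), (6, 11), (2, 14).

(4, 24): 24² ≡ 25, rhs ≡ 21 → off.
(6, 11): 11² ≡ 5, rhs ≡ 5 → on.
(2, 14): 14² ≡ 22, rhs ≡ 17 → off.

1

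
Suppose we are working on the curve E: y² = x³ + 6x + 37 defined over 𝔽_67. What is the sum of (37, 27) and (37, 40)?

The two points share x = 37 and their y-coordinates satisfy 27 + 40 ≡ 0 (mod 67), so they are inverses. Their sum is O.

O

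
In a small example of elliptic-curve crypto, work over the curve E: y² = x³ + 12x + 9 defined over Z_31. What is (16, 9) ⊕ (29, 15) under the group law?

(16, 9) + (29, 15). λ = (15 - 9)/(29 - 16) ≡ 6/13 mod 31. 13⁻¹ ≡ 12 (mod 31), so λ ≡ 10.
  x = λ² - 16 - 29 = 100 - 45 ≡ 24; y = λ·(16 - 24) - 9 ≡ 4. → (24, 4)

(24, 4)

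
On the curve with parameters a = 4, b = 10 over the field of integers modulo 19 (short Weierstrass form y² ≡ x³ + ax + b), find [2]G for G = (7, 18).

(10, 9)

tangent at (7, 18): λ = (3·7² + 4)/(2·18) ≡ 18/17. 17⁻¹ ≡ 9 (mod 19), so λ ≡ 18·9 ≡ 10.
  x = λ² - 7 - 7 = 100 - 14 ≡ 10; y = λ·(7 - 10) - 18 ≡ 9. → (10, 9)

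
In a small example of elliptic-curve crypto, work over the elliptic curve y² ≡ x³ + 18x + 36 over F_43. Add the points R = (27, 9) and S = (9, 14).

(38, 6)

(27, 9) + (9, 14). λ = (14 - 9)/(9 - 27) ≡ 5/25 mod 43. 25⁻¹ ≡ 31 (mod 43), so λ ≡ 26.
  x = λ² - 27 - 9 = 676 - 36 ≡ 38; y = λ·(27 - 38) - 9 ≡ 6. → (38, 6)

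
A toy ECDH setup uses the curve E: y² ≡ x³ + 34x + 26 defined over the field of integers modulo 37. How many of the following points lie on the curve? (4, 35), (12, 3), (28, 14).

1

(4, 35): 35² ≡ 4, rhs ≡ 4 → on.
(12, 3): 3² ≡ 9, rhs ≡ 16 → off.
(28, 14): 14² ≡ 11, rhs ≡ 27 → off.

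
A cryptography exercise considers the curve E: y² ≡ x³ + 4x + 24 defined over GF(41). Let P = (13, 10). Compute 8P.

(2, 32)

Double-and-add on 8 = (1000)₂. Start with P = (13, 10) for the leading 1-bit.
double: tangent at (13, 10): λ = (3·13² + 4)/(2·10) ≡ 19/20. 20⁻¹ ≡ 39 (mod 41), so λ ≡ 19·39 ≡ 3.
  x = λ² - 13 - 13 = 9 - 26 ≡ 24; y = λ·(13 - 24) - 10 ≡ 39. → (24, 39)
double: tangent at (24, 39): λ = (3·24² + 4)/(2·39) ≡ 10/37. 37⁻¹ ≡ 10 (mod 41), so λ ≡ 10·10 ≡ 18.
  x = λ² - 24 - 24 = 324 - 48 ≡ 30; y = λ·(24 - 30) - 39 ≡ 17. → (30, 17)
double: tangent at (30, 17): λ = (3·30² + 4)/(2·17) ≡ 39/34. 34⁻¹ ≡ 35 (mod 41), so λ ≡ 39·35 ≡ 12.
  x = λ² - 30 - 30 = 144 - 60 ≡ 2; y = λ·(30 - 2) - 17 ≡ 32. → (2, 32)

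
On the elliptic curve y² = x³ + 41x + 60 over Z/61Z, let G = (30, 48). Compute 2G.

(53, 47)

tangent at (30, 48): λ = (3·30² + 41)/(2·48) ≡ 57/35. 35⁻¹ ≡ 7 (mod 61) since 35·7 = 245 ≡ 1, so λ ≡ 57·7 ≡ 33.
  x = λ² - 30 - 30 = 1089 - 60 ≡ 53; y = λ·(30 - 53) - 48 ≡ 47. → (53, 47)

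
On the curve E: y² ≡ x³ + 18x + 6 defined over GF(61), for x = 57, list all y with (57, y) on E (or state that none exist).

x³ + 18x + 6 = 186225 ≡ 53 (mod 61).
53 is a non-residue mod 61; no y exists.

none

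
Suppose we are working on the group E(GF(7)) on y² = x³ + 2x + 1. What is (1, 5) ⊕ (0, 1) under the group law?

(1, 2)

(1, 5) + (0, 1). λ = (1 - 5)/(0 - 1) ≡ 3/6 mod 7. 6⁻¹ ≡ 6 (mod 7) since 6·6 = 36 ≡ 1, so λ ≡ 4.
  x = λ² - 1 - 0 = 16 - 1 ≡ 1; y = λ·(1 - 1) - 5 ≡ 2. → (1, 2)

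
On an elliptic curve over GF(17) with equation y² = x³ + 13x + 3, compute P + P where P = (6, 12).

tangent at (6, 12): λ = (3·6² + 13)/(2·12) ≡ 2/7. 7⁻¹ ≡ 5 (mod 17), so λ ≡ 2·5 ≡ 10.
  x = λ² - 6 - 6 = 100 - 12 ≡ 3; y = λ·(6 - 3) - 12 ≡ 1. → (3, 1)

(3, 1)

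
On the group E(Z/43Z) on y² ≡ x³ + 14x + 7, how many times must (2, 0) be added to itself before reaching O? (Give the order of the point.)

2P: (2, 0) + (2, 0): same x and y₁ ≡ -y₂, so the sum is O.
2P = O, so the order is 2.

2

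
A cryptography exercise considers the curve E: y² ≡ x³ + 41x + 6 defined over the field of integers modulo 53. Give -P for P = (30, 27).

-(30, 27) = (30, -27 mod 53) = (30, 26).

(30, 26)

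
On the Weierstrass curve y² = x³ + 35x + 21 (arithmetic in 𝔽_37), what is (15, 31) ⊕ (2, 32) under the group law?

(13, 3)

(15, 31) + (2, 32). λ = (32 - 31)/(2 - 15) ≡ 1/24 mod 37. 24⁻¹ ≡ 17 (mod 37), so λ ≡ 17.
  x = λ² - 15 - 2 = 289 - 17 ≡ 13; y = λ·(15 - 13) - 31 ≡ 3. → (13, 3)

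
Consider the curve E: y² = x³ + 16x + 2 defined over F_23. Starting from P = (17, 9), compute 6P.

Repeated addition: build up to 6P.
2P: tangent at (17, 9): λ = (3·17² + 16)/(2·9) ≡ 9/18. 18⁻¹ ≡ 9 (mod 23) since 18·9 = 162 ≡ 1, so λ ≡ 9·9 ≡ 12.
  x = λ² - 17 - 17 = 144 - 34 ≡ 18; y = λ·(17 - 18) - 9 ≡ 2. → (18, 2)
3P: (18, 2) + (17, 9). λ = (9 - 2)/(17 - 18) ≡ 7/22 mod 23. 22⁻¹ ≡ 22 (mod 23), so λ ≡ 16.
  x = λ² - 18 - 17 = 256 - 35 ≡ 14; y = λ·(18 - 14) - 2 ≡ 16. → (14, 16)
4P: (14, 16) + (17, 9). λ = (9 - 16)/(17 - 14) ≡ 16/3 mod 23. 3⁻¹ ≡ 8 (mod 23) since 3·8 = 24 ≡ 1, so λ ≡ 13.
  x = λ² - 14 - 17 = 169 - 31 ≡ 0; y = λ·(14 - 0) - 16 ≡ 5. → (0, 5)
5P: (0, 5) + (17, 9). λ = (9 - 5)/(17 - 0) ≡ 4/17 mod 23. 17⁻¹ ≡ 19 (mod 23) since 17·19 = 323 ≡ 1, so λ ≡ 7.
  x = λ² - 0 - 17 = 49 - 17 ≡ 9; y = λ·(0 - 9) - 5 ≡ 1. → (9, 1)
6P: (9, 1) + (17, 9). λ = (9 - 1)/(17 - 9) ≡ 8/8 mod 23. 8⁻¹ ≡ 3 (mod 23) since 8·3 = 24 ≡ 1, so λ ≡ 1.
  x = λ² - 9 - 17 = 1 - 26 ≡ 21; y = λ·(9 - 21) - 1 ≡ 10. → (21, 10)

(21, 10)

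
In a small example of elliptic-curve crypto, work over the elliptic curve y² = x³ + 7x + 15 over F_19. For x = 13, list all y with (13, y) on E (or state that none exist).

x³ + 7x + 15 = 2303 ≡ 4 (mod 19).
Square roots of 4 mod 19: 2 and 17 (since 2² = 4 ≡ 4).

2, 17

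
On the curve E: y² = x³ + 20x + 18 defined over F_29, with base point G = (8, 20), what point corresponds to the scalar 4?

(23, 1)

Double-and-add on 4 = (100)₂. Start with G = (8, 20) for the leading 1-bit.
double: tangent at (8, 20): λ = (3·8² + 20)/(2·20) ≡ 9/11. 11⁻¹ ≡ 8 (mod 29) since 11·8 = 88 ≡ 1, so λ ≡ 9·8 ≡ 14.
  x = λ² - 8 - 8 = 196 - 16 ≡ 6; y = λ·(8 - 6) - 20 ≡ 8. → (6, 8)
double: tangent at (6, 8): λ = (3·6² + 20)/(2·8) ≡ 12/16. 16⁻¹ ≡ 20 (mod 29), so λ ≡ 12·20 ≡ 8.
  x = λ² - 6 - 6 = 64 - 12 ≡ 23; y = λ·(6 - 23) - 8 ≡ 1. → (23, 1)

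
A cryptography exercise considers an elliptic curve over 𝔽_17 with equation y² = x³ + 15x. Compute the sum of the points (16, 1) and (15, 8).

(16, 1) + (15, 8). λ = (8 - 1)/(15 - 16) ≡ 7/16 mod 17. 16⁻¹ ≡ 16 (mod 17) since 16·16 = 256 ≡ 1, so λ ≡ 10.
  x = λ² - 16 - 15 = 100 - 31 ≡ 1; y = λ·(16 - 1) - 1 ≡ 13. → (1, 13)

(1, 13)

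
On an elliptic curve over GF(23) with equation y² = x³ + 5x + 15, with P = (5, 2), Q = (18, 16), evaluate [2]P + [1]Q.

First 2P:
Repeated addition: build up to 2P.
2P: tangent at (5, 2): λ = (3·5² + 5)/(2·2) ≡ 11/4. 4⁻¹ ≡ 6 (mod 23), so λ ≡ 11·6 ≡ 20.
  x = λ² - 5 - 5 = 400 - 10 ≡ 22; y = λ·(5 - 22) - 2 ≡ 3. → (22, 3)
2P = (22, 3).
Finally 2P + Q:
(22, 3) + (18, 16). λ = (16 - 3)/(18 - 22) ≡ 13/19 mod 23. 19⁻¹ ≡ 17 (mod 23), so λ ≡ 14.
  x = λ² - 22 - 18 = 196 - 40 ≡ 18; y = λ·(22 - 18) - 3 ≡ 7. → (18, 7)

(18, 7)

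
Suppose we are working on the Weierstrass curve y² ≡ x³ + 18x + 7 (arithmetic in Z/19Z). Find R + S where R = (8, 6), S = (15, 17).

(8, 6) + (15, 17). λ = (17 - 6)/(15 - 8) ≡ 11/7 mod 19. 7⁻¹ ≡ 11 (mod 19), so λ ≡ 7.
  x = λ² - 8 - 15 = 49 - 23 ≡ 7; y = λ·(8 - 7) - 6 ≡ 1. → (7, 1)

(7, 1)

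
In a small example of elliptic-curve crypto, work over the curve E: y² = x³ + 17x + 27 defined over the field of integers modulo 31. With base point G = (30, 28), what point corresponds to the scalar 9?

Repeated addition: build up to 9G.
2G: tangent at (30, 28): λ = (3·30² + 17)/(2·28) ≡ 20/25. 25⁻¹ ≡ 5 (mod 31), so λ ≡ 20·5 ≡ 7.
  x = λ² - 30 - 30 = 49 - 60 ≡ 20; y = λ·(30 - 20) - 28 ≡ 11. → (20, 11)
3G: (20, 11) + (30, 28). λ = (28 - 11)/(30 - 20) ≡ 17/10 mod 31. 10⁻¹ ≡ 28 (mod 31), so λ ≡ 11.
  x = λ² - 20 - 30 = 121 - 50 ≡ 9; y = λ·(20 - 9) - 11 ≡ 17. → (9, 17)
4G: (9, 17) + (30, 28). λ = (28 - 17)/(30 - 9) ≡ 11/21 mod 31. 21⁻¹ ≡ 3 (mod 31), so λ ≡ 2.
  x = λ² - 9 - 30 = 4 - 39 ≡ 27; y = λ·(9 - 27) - 17 ≡ 9. → (27, 9)
5G: (27, 9) + (30, 28). λ = (28 - 9)/(30 - 27) ≡ 19/3 mod 31. 3⁻¹ ≡ 21 (mod 31), so λ ≡ 27.
  x = λ² - 27 - 30 = 729 - 57 ≡ 21; y = λ·(27 - 21) - 9 ≡ 29. → (21, 29)
6G: (21, 29) + (30, 28). λ = (28 - 29)/(30 - 21) ≡ 30/9 mod 31. 9⁻¹ ≡ 7 (mod 31) since 9·7 = 63 ≡ 1, so λ ≡ 24.
  x = λ² - 21 - 30 = 576 - 51 ≡ 29; y = λ·(21 - 29) - 29 ≡ 27. → (29, 27)
7G: (29, 27) + (30, 28). λ = (28 - 27)/(30 - 29) ≡ 1/1 mod 31. 1⁻¹ ≡ 1 (mod 31) since 1·1 = 1 ≡ 1, so λ ≡ 1.
  x = λ² - 29 - 30 = 1 - 59 ≡ 4; y = λ·(29 - 4) - 27 ≡ 29. → (4, 29)
8G: (4, 29) + (30, 28). λ = (28 - 29)/(30 - 4) ≡ 30/26 mod 31. 26⁻¹ ≡ 6 (mod 31), so λ ≡ 25.
  x = λ² - 4 - 30 = 625 - 34 ≡ 2; y = λ·(4 - 2) - 29 ≡ 21. → (2, 21)
9G: (2, 21) + (30, 28). λ = (28 - 21)/(30 - 2) ≡ 7/28 mod 31. 28⁻¹ ≡ 10 (mod 31), so λ ≡ 8.
  x = λ² - 2 - 30 = 64 - 32 ≡ 1; y = λ·(2 - 1) - 21 ≡ 18. → (1, 18)

(1, 18)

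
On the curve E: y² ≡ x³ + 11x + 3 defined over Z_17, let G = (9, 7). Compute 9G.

Repeated addition: build up to 9G.
2G: tangent at (9, 7): λ = (3·9² + 11)/(2·7) ≡ 16/14. 14⁻¹ ≡ 11 (mod 17) since 14·11 = 154 ≡ 1, so λ ≡ 16·11 ≡ 6.
  x = λ² - 9 - 9 = 36 - 18 ≡ 1; y = λ·(9 - 1) - 7 ≡ 7. → (1, 7)
3G: (1, 7) + (9, 7). λ = (7 - 7)/(9 - 1) ≡ 0/8 mod 17. 8⁻¹ ≡ 15 (mod 17) since 8·15 = 120 ≡ 1, so λ ≡ 0.
  x = λ² - 1 - 9 = 0 - 10 ≡ 7; y = λ·(1 - 7) - 7 ≡ 10. → (7, 10)
4G: (7, 10) + (9, 7). λ = (7 - 10)/(9 - 7) ≡ 14/2 mod 17. 2⁻¹ ≡ 9 (mod 17) since 2·9 = 18 ≡ 1, so λ ≡ 7.
  x = λ² - 7 - 9 = 49 - 16 ≡ 16; y = λ·(7 - 16) - 10 ≡ 12. → (16, 12)
5G: (16, 12) + (9, 7). λ = (7 - 12)/(9 - 16) ≡ 12/10 mod 17. 10⁻¹ ≡ 12 (mod 17) since 10·12 = 120 ≡ 1, so λ ≡ 8.
  x = λ² - 16 - 9 = 64 - 25 ≡ 5; y = λ·(16 - 5) - 12 ≡ 8. → (5, 8)
6G: (5, 8) + (9, 7). λ = (7 - 8)/(9 - 5) ≡ 16/4 mod 17. 4⁻¹ ≡ 13 (mod 17), so λ ≡ 4.
  x = λ² - 5 - 9 = 16 - 14 ≡ 2; y = λ·(5 - 2) - 8 ≡ 4. → (2, 4)
7G: (2, 4) + (9, 7). λ = (7 - 4)/(9 - 2) ≡ 3/7 mod 17. 7⁻¹ ≡ 5 (mod 17), so λ ≡ 15.
  x = λ² - 2 - 9 = 225 - 11 ≡ 10; y = λ·(2 - 10) - 4 ≡ 12. → (10, 12)
8G: (10, 12) + (9, 7). λ = (7 - 12)/(9 - 10) ≡ 12/16 mod 17. 16⁻¹ ≡ 16 (mod 17), so λ ≡ 5.
  x = λ² - 10 - 9 = 25 - 19 ≡ 6; y = λ·(10 - 6) - 12 ≡ 8. → (6, 8)
9G: (6, 8) + (9, 7). λ = (7 - 8)/(9 - 6) ≡ 16/3 mod 17. 3⁻¹ ≡ 6 (mod 17) since 3·6 = 18 ≡ 1, so λ ≡ 11.
  x = λ² - 6 - 9 = 121 - 15 ≡ 4; y = λ·(6 - 4) - 8 ≡ 14. → (4, 14)

(4, 14)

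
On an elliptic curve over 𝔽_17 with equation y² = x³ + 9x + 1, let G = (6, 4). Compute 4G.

(0, 16)

Repeated addition: build up to 4G.
2G: tangent at (6, 4): λ = (3·6² + 9)/(2·4) ≡ 15/8. 8⁻¹ ≡ 15 (mod 17) since 8·15 = 120 ≡ 1, so λ ≡ 15·15 ≡ 4.
  x = λ² - 6 - 6 = 16 - 12 ≡ 4; y = λ·(6 - 4) - 4 ≡ 4. → (4, 4)
3G: (4, 4) + (6, 4). λ = (4 - 4)/(6 - 4) ≡ 0/2 mod 17. 2⁻¹ ≡ 9 (mod 17) since 2·9 = 18 ≡ 1, so λ ≡ 0.
  x = λ² - 4 - 6 = 0 - 10 ≡ 7; y = λ·(4 - 7) - 4 ≡ 13. → (7, 13)
4G: (7, 13) + (6, 4). λ = (4 - 13)/(6 - 7) ≡ 8/16 mod 17. 16⁻¹ ≡ 16 (mod 17) since 16·16 = 256 ≡ 1, so λ ≡ 9.
  x = λ² - 7 - 6 = 81 - 13 ≡ 0; y = λ·(7 - 0) - 13 ≡ 16. → (0, 16)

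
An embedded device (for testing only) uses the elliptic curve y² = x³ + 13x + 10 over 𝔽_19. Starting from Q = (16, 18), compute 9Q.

(16, 18)

Double-and-add on 9 = (1001)₂. Start with Q = (16, 18) for the leading 1-bit.
double: tangent at (16, 18): λ = (3·16² + 13)/(2·18) ≡ 2/17. 17⁻¹ ≡ 9 (mod 19), so λ ≡ 2·9 ≡ 18.
  x = λ² - 16 - 16 = 324 - 32 ≡ 7; y = λ·(16 - 7) - 18 ≡ 11. → (7, 11)
double: tangent at (7, 11): λ = (3·7² + 13)/(2·11) ≡ 8/3. 3⁻¹ ≡ 13 (mod 19) since 3·13 = 39 ≡ 1, so λ ≡ 8·13 ≡ 9.
  x = λ² - 7 - 7 = 81 - 14 ≡ 10; y = λ·(7 - 10) - 11 ≡ 0. → (10, 0)
double: (10, 0) + (10, 0): same x and y₁ ≡ -y₂, so the sum is O.
add Q: O + (16, 18) = (16, 18) (identity).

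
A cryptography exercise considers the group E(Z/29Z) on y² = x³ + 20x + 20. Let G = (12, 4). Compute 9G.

(3, 7)

Double-and-add on 9 = (1001)₂. Start with G = (12, 4) for the leading 1-bit.
double: tangent at (12, 4): λ = (3·12² + 20)/(2·4) ≡ 17/8. 8⁻¹ ≡ 11 (mod 29), so λ ≡ 17·11 ≡ 13.
  x = λ² - 12 - 12 = 169 - 24 ≡ 0; y = λ·(12 - 0) - 4 ≡ 7. → (0, 7)
double: tangent at (0, 7): λ = (3·0² + 20)/(2·7) ≡ 20/14. 14⁻¹ ≡ 27 (mod 29), so λ ≡ 20·27 ≡ 18.
  x = λ² - 0 - 0 = 324 - 0 ≡ 5; y = λ·(0 - 5) - 7 ≡ 19. → (5, 19)
double: tangent at (5, 19): λ = (3·5² + 20)/(2·19) ≡ 8/9. 9⁻¹ ≡ 13 (mod 29), so λ ≡ 8·13 ≡ 17.
  x = λ² - 5 - 5 = 289 - 10 ≡ 18; y = λ·(5 - 18) - 19 ≡ 21. → (18, 21)
add G: (18, 21) + (12, 4). λ = (4 - 21)/(12 - 18) ≡ 12/23 mod 29. 23⁻¹ ≡ 24 (mod 29), so λ ≡ 27.
  x = λ² - 18 - 12 = 729 - 30 ≡ 3; y = λ·(18 - 3) - 21 ≡ 7. → (3, 7)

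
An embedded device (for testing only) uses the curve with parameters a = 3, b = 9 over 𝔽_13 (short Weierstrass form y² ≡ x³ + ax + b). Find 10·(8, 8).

(2, 7)

Write P = (8, 8).
Double-and-add on 10 = (1010)₂. Start with P = (8, 8) for the leading 1-bit.
double: tangent at (8, 8): λ = (3·8² + 3)/(2·8) ≡ 0/3. 3⁻¹ ≡ 9 (mod 13), so λ ≡ 0·9 ≡ 0.
  x = λ² - 8 - 8 = 0 - 16 ≡ 10; y = λ·(8 - 10) - 8 ≡ 5. → (10, 5)
double: tangent at (10, 5): λ = (3·10² + 3)/(2·5) ≡ 4/10. 10⁻¹ ≡ 4 (mod 13), so λ ≡ 4·4 ≡ 3.
  x = λ² - 10 - 10 = 9 - 20 ≡ 2; y = λ·(10 - 2) - 5 ≡ 6. → (2, 6)
add P: (2, 6) + (8, 8). λ = (8 - 6)/(8 - 2) ≡ 2/6 mod 13. 6⁻¹ ≡ 11 (mod 13) since 6·11 = 66 ≡ 1, so λ ≡ 9.
  x = λ² - 2 - 8 = 81 - 10 ≡ 6; y = λ·(2 - 6) - 6 ≡ 10. → (6, 10)
double: tangent at (6, 10): λ = (3·6² + 3)/(2·10) ≡ 7/7. 7⁻¹ ≡ 2 (mod 13), so λ ≡ 7·2 ≡ 1.
  x = λ² - 6 - 6 = 1 - 12 ≡ 2; y = λ·(6 - 2) - 10 ≡ 7. → (2, 7)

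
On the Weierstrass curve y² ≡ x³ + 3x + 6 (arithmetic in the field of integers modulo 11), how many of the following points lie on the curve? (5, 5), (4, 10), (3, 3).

(5, 5): 5² ≡ 3, rhs ≡ 3 → on.
(4, 10): 10² ≡ 1, rhs ≡ 5 → off.
(3, 3): 3² ≡ 9, rhs ≡ 9 → on.

2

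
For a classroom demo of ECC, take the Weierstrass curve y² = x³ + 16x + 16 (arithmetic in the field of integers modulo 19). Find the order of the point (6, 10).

5

2P: tangent at (6, 10): λ = (3·6² + 16)/(2·10) ≡ 10/1. 1⁻¹ ≡ 1 (mod 19) since 1·1 = 1 ≡ 1, so λ ≡ 10·1 ≡ 10.
  x = λ² - 6 - 6 = 100 - 12 ≡ 12; y = λ·(6 - 12) - 10 ≡ 6. → (12, 6)
3P: (12, 6) + (6, 10). λ = (10 - 6)/(6 - 12) ≡ 4/13 mod 19. 13⁻¹ ≡ 3 (mod 19), so λ ≡ 12.
  x = λ² - 12 - 6 = 144 - 18 ≡ 12; y = λ·(12 - 12) - 6 ≡ 13. → (12, 13)
4P: (12, 13) + (6, 10). λ = (10 - 13)/(6 - 12) ≡ 16/13 mod 19. 13⁻¹ ≡ 3 (mod 19), so λ ≡ 10.
  x = λ² - 12 - 6 = 100 - 18 ≡ 6; y = λ·(12 - 6) - 13 ≡ 9. → (6, 9)
5P: (6, 9) + (6, 10): same x and y₁ ≡ -y₂, so the sum is 𝒪.
5P = 𝒪, so the order is 5.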